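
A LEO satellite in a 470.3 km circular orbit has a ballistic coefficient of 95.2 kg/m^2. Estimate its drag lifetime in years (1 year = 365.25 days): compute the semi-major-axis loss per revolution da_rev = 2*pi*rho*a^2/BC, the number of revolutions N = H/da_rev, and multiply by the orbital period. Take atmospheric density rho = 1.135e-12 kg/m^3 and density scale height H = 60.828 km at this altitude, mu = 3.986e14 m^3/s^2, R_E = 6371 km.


a = R_E + alt = 6841.3000 km = 6.8413e+06 m
da_rev = 2*pi*rho*a^2/BC = 2*pi*1.135e-12*(6.8413e+06)^2/95.2 = 3.506033 m per revolution
N = H/da_rev = 60828.0000 m / 3.506033 m = 17349.5209 revolutions
P = 2*pi*sqrt(a^3/mu) = 5631.4363 s
lifetime = N*P = 17349.5209 * 5631.4363 = 9.7702721e+07 s = 1130.8185 days
years = 1130.8185 / 365.25 = 3.0960 years

3.0960 years


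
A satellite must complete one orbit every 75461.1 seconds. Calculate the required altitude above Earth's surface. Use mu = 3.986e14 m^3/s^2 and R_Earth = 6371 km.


T = 75461.1 s
r = (mu*T^2/(4*pi^2))^(1/3) = (3.986e14 * 75461.1^2 / (4*pi^2))^(1/3)
r = 3.8595909e+07 m = 38595.9090 km
alt = r - R_E = 38595.9090 - 6371 = 32224.9090 km

32224.9090 km


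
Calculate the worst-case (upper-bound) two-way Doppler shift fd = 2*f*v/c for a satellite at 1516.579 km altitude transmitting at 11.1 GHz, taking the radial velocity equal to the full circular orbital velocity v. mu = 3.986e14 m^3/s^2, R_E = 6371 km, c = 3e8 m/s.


r = 7.887579e+06 m
v = sqrt(mu/r) = 7108.8080 m/s (worst-case radial velocity)
f = 11.1 GHz = 1.11e+10 Hz
fd = 2*f*v/c = 2*1.11e+10*7108.8080/3.0e+08
fd = 526051.7938 Hz

526051.7938 Hz


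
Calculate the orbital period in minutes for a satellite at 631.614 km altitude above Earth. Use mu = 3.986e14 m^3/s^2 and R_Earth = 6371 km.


r = 7002.6140 km = 7.002614e+06 m
T = 2*pi*sqrt(r^3/mu) = 2*pi*sqrt(3.433844e+20 / 3.986e14)
T = 5831.7850 s = 97.1964 min

97.1964 minutes


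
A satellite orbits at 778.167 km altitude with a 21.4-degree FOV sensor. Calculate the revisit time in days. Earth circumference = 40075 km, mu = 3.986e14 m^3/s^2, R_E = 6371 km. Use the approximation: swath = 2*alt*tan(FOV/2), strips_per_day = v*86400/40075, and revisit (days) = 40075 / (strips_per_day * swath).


swath = 2*778.167*tan(0.1867502) = 294.0724 km
v = sqrt(mu/r) = 7466.9102 m/s = 7.4669 km/s
strips/day = v*86400/40075 = 7.4669*86400/40075 = 16.0983
coverage/day = strips * swath = 16.0983 * 294.0724 = 4734.0773 km
revisit = 40075 / 4734.0773 = 8.4652 days

8.4652 days


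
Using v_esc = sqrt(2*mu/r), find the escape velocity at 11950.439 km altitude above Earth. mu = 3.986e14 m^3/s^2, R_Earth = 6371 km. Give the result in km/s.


r = 6371.0 + 11950.439 = 18321.4390 km = 1.8321439e+07 m
v_esc = sqrt(2*mu/r) = sqrt(2*3.986e14 / 1.8321439e+07)
v_esc = 6596.3525 m/s = 6.5964 km/s

6.5964 km/s


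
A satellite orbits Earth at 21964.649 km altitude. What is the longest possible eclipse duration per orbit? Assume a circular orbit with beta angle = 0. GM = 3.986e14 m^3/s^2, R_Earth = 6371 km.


r = 28335.6490 km
T = 791.1516 min
Eclipse fraction = arcsin(R_E/r)/pi = arcsin(6371.0000/28335.6490)/pi
= arcsin(0.2248404)/pi = 0.07218609
Eclipse duration = 0.07218609 * 791.1516 = 57.1101 min

57.1101 minutes


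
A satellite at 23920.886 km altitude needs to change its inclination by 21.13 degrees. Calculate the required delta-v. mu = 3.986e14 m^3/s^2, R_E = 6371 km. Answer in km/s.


r = 30291.8860 km = 3.0291886e+07 m
V = sqrt(mu/r) = 3627.4839 m/s
di = 21.13 deg = 0.3687881 rad
dV = 2*V*sin(di/2) = 2*3627.4839*sin(0.184394)
dV = 1330.2047 m/s = 1.3302 km/s

1.3302 km/s


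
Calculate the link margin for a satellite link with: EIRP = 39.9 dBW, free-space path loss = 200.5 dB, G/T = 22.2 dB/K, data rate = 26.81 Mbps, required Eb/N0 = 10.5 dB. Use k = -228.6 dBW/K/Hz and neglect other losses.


C/N0 = EIRP - FSPL + G/T - k = 39.9 - 200.5 + 22.2 - (-228.6)
C/N0 = 90.2000 dB-Hz
R_b = 26.81 Mbps = 2.681e+07 bps -> 10*log10(R_b) = 74.2830 dB-Hz
Eb/N0 = C/N0 - 10*log10(R_b) = 90.2000 - 74.2830 = 15.9170 dB
Margin = Eb/N0 - Eb/N0_req = 15.9170 - 10.5 = 5.4170 dB (link closes)

5.4170 dB


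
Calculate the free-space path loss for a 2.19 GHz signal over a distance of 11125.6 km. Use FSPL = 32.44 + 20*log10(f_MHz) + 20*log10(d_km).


f = 2.19 GHz = 2190.0000 MHz
d = 11125.6 km
FSPL = 32.44 + 20*log10(2190.0000) + 20*log10(11125.6)
FSPL = 32.44 + 66.8089 + 80.9265
FSPL = 180.1754 dB

180.1754 dB


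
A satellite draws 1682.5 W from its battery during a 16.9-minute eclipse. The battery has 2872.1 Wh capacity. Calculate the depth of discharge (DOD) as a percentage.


E_used = P * t / 60 = 1682.5 * 16.9 / 60 = 473.9042 Wh
DOD = E_used / E_total * 100 = 473.9042 / 2872.1 * 100
DOD = 16.5003 %

16.5003 %


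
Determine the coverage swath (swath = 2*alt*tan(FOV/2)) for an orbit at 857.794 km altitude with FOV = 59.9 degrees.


FOV = 59.9 deg = 1.0455 rad
swath = 2 * alt * tan(FOV/2) = 2 * 857.794 * tan(0.5227261)
swath = 2 * 857.794 * 0.5761873
swath = 988.5000 km

988.5000 km


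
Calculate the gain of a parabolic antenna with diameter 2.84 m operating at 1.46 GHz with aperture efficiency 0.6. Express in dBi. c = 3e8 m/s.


lambda = c/f = 3e8 / 1.46e+09 = 0.2054795 m
G = eta*(pi*D/lambda)^2 = 0.6*(pi*2.84/0.2054795)^2
G = 1131.2299 (linear)
G = 10*log10(1131.2299) = 30.5355 dBi

30.5355 dBi


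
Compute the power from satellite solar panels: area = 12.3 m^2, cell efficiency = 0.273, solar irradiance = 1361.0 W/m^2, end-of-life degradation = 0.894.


P = area * eta * S * degradation
P = 12.3 * 0.273 * 1361.0 * 0.894
P = 4085.6711 W

4085.6711 W


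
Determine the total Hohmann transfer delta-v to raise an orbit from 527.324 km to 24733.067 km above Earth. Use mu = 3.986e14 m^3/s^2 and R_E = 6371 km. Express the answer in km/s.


r1 = 6898.3240 km = 6.898324e+06 m
r2 = 31104.0670 km = 3.1104067e+07 m
dv1 = sqrt(mu/r1)*(sqrt(2*r2/(r1+r2)) - 1) = 2124.1109 m/s
dv2 = sqrt(mu/r2)*(1 - sqrt(2*r1/(r1+r2))) = 1422.8542 m/s
total dv = |dv1| + |dv2| = 2124.1109 + 1422.8542 = 3546.9651 m/s = 3.5470 km/s

3.5470 km/s


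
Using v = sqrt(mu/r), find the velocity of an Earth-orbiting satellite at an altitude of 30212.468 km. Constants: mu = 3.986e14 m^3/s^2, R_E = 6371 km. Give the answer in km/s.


r = R_E + alt = 6371.0 + 30212.468 = 36583.4680 km = 3.6583468e+07 m
v = sqrt(mu/r) = sqrt(3.986e14 / 3.6583468e+07) = 3300.8532 m/s = 3.3009 km/s

3.3009 km/s


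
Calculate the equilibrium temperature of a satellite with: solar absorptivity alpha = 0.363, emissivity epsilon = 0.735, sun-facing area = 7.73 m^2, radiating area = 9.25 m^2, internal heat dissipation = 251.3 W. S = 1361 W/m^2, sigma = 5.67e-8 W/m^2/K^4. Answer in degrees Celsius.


Numerator = alpha*S*A_sun + Q_int = 0.363*1361*7.73 + 251.3 = 4070.2524 W
Denominator = eps*sigma*A_rad = 0.735*5.67e-8*9.25 = 3.8548912e-07 W/K^4
T^4 = 1.055867e+10 K^4
T = 320.5548 K = 47.4048 C

47.4048 degrees Celsius


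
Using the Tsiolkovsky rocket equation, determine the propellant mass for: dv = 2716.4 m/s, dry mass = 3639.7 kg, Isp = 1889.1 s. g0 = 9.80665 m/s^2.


ve = Isp * g0 = 1889.1 * 9.80665 = 18525.742515 m/s
mass ratio = exp(dv/ve) = exp(2716.4/18525.742515) = 1.15792360
m_prop = m_dry * (mr - 1) = 3639.7 * (1.15792360 - 1)
m_prop = 574.7945 kg

574.7945 kg


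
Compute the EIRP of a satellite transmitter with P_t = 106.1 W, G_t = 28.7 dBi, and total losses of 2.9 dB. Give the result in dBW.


Pt = 106.1 W = 20.2572 dBW
EIRP = Pt_dBW + Gt - losses = 20.2572 + 28.7 - 2.9 = 46.0572 dBW

46.0572 dBW


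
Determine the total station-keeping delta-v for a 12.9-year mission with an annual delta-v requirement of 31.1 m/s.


dV = rate * years = 31.1 * 12.9
dV = 401.1900 m/s

401.1900 m/s


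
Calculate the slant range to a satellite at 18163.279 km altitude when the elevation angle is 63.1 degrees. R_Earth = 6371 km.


h = 18163.279 km, el = 63.1 deg
d = -R_E*sin(el) + sqrt((R_E*sin(el))^2 + 2*R_E*h + h^2)
d = -6371.0000*sin(1.1013) + sqrt((6371.0000*0.8917975)^2 + 2*6371.0000*18163.279 + 18163.279^2)
d = 18682.7225 km

18682.7225 km


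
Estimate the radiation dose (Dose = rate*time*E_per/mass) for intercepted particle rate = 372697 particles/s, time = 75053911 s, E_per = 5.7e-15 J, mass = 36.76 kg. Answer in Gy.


Total energy deposited = rate * time * E_per
  = 372697 * 75053911 * 5.7e-15 = 0.1594425 J
Dose = E_total / mass = 0.1594425 / 36.76
Dose = 0.004337391 Gy

0.0043 Gy


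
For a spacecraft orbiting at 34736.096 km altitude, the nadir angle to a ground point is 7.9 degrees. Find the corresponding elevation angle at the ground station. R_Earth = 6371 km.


r = R_E + alt = 41107.0960 km
Law of sines in the satellite / Earth-center / ground-point triangle:
  sin(nadir)/R_E = sin(90 + el)/r  =>  cos(el) = (r/R_E)*sin(nadir)
cos(el) = (41107.0960 / 6371.0000) * sin(7.9 deg) = 0.8868225
el = arccos(0.8868225) = 27.5234 deg
(Earth-central angle = 90 - nadir - el = 54.5766 deg)

27.5234 degrees


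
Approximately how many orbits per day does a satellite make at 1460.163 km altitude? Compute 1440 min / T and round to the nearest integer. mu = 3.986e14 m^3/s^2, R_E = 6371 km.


r = 7.831163e+06 m
T = 2*pi*sqrt(r^3/mu) = 6896.8474 s = 114.9475 min
revs/day = 1440 / 114.9475 = 12.5275
Rounded: 13 revolutions per day

13 revolutions per day


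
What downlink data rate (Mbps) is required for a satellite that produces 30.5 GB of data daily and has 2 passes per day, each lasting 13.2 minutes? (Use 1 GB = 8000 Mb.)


total contact time = 2 * 13.2 * 60 = 1584.0000 s
data = 30.5 GB = 244000.0000 Mb
rate = 244000.0000 / 1584.0000 = 154.0404 Mbps

154.0404 Mbps


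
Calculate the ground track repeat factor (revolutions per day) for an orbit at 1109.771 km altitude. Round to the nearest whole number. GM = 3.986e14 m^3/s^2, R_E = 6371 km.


r = 7.480771e+06 m
T = 2*pi*sqrt(r^3/mu) = 6439.1829 s = 107.3197 min
revs/day = 1440 / 107.3197 = 13.4179
Rounded: 13 revolutions per day

13 revolutions per day


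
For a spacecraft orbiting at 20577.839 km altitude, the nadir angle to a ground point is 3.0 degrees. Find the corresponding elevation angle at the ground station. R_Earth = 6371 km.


r = R_E + alt = 26948.8390 km
Law of sines in the satellite / Earth-center / ground-point triangle:
  sin(nadir)/R_E = sin(90 + el)/r  =>  cos(el) = (r/R_E)*sin(nadir)
cos(el) = (26948.8390 / 6371.0000) * sin(3.0 deg) = 0.2213771
el = arccos(0.2213771) = 77.2101 deg
(Earth-central angle = 90 - nadir - el = 9.7899 deg)

77.2101 degrees


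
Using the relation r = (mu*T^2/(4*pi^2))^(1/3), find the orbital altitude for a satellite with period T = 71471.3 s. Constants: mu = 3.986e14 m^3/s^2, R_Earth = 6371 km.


T = 71471.3 s
r = (mu*T^2/(4*pi^2))^(1/3) = (3.986e14 * 71471.3^2 / (4*pi^2))^(1/3)
r = 3.7223194e+07 m = 37223.1944 km
alt = r - R_E = 37223.1944 - 6371 = 30852.1944 km

30852.1944 km


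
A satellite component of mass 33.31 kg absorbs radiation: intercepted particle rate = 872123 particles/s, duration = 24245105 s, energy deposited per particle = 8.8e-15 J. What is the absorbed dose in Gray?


Total energy deposited = rate * time * E_per
  = 872123 * 24245105 * 8.8e-15 = 0.1860735 J
Dose = E_total / mass = 0.1860735 / 33.31
Dose = 0.005586115 Gy

0.0056 Gy


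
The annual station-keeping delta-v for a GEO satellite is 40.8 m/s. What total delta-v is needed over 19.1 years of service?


dV = rate * years = 40.8 * 19.1
dV = 779.2800 m/s

779.2800 m/s


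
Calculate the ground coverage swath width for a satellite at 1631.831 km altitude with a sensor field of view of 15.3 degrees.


FOV = 15.3 deg = 0.2670354 rad
swath = 2 * alt * tan(FOV/2) = 2 * 1631.831 * tan(0.1335177)
swath = 2 * 1631.831 * 0.1343168
swath = 438.3646 km

438.3646 km


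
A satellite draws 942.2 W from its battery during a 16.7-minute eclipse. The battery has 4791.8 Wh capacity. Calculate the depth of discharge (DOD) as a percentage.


E_used = P * t / 60 = 942.2 * 16.7 / 60 = 262.2457 Wh
DOD = E_used / E_total * 100 = 262.2457 / 4791.8 * 100
DOD = 5.4728 %

5.4728 %


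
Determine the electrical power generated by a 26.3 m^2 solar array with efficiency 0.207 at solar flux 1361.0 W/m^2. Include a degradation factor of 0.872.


P = area * eta * S * degradation
P = 26.3 * 0.207 * 1361.0 * 0.872
P = 6461.0143 W

6461.0143 W


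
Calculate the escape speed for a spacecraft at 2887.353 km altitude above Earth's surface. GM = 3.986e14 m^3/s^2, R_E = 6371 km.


r = 6371.0 + 2887.353 = 9258.3530 km = 9.258353e+06 m
v_esc = sqrt(2*mu/r) = sqrt(2*3.986e14 / 9.258353e+06)
v_esc = 9279.3334 m/s = 9.2793 km/s

9.2793 km/s


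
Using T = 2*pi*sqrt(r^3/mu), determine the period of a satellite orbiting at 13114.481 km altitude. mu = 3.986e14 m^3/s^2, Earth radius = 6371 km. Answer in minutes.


r = 19485.4810 km = 1.9485481e+07 m
T = 2*pi*sqrt(r^3/mu) = 2*pi*sqrt(7.3983248e+21 / 3.986e14)
T = 27069.3556 s = 451.1559 min

451.1559 minutes


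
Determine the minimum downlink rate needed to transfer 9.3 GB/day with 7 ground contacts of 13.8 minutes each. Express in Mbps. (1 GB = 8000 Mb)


total contact time = 7 * 13.8 * 60 = 5796.0000 s
data = 9.3 GB = 74400.0000 Mb
rate = 74400.0000 / 5796.0000 = 12.8364 Mbps

12.8364 Mbps


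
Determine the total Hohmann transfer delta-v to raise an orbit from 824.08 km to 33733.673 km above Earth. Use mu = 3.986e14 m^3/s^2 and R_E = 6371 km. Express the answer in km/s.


r1 = 7195.0800 km = 7.19508e+06 m
r2 = 40104.6730 km = 4.0104673e+07 m
dv1 = sqrt(mu/r1)*(sqrt(2*r2/(r1+r2)) - 1) = 2249.4088 m/s
dv2 = sqrt(mu/r2)*(1 - sqrt(2*r1/(r1+r2))) = 1413.7169 m/s
total dv = |dv1| + |dv2| = 2249.4088 + 1413.7169 = 3663.1257 m/s = 3.6631 km/s

3.6631 km/s


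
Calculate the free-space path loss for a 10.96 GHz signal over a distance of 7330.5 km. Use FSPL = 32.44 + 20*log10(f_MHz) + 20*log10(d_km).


f = 10.96 GHz = 10960.0000 MHz
d = 7330.5 km
FSPL = 32.44 + 20*log10(10960.0000) + 20*log10(7330.5)
FSPL = 32.44 + 80.7962 + 77.3027
FSPL = 190.5389 dB

190.5389 dB


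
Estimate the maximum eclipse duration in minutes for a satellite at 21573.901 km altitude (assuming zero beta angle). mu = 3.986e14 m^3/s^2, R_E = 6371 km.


r = 27944.9010 km
T = 774.8432 min
Eclipse fraction = arcsin(R_E/r)/pi = arcsin(6371.0000/27944.9010)/pi
= arcsin(0.2279843)/pi = 0.0732135
Eclipse duration = 0.0732135 * 774.8432 = 56.7290 min

56.7290 minutes


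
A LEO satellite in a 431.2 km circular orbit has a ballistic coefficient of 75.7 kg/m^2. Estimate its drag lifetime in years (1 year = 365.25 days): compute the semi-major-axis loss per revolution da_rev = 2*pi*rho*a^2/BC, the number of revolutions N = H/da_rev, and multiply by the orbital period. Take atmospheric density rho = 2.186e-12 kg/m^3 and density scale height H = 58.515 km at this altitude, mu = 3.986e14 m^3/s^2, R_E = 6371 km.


a = R_E + alt = 6802.2000 km = 6.8022e+06 m
da_rev = 2*pi*rho*a^2/BC = 2*pi*2.186e-12*(6.8022e+06)^2/75.7 = 8.395237 m per revolution
N = H/da_rev = 58515.0000 m / 8.395237 m = 6970.0239 revolutions
P = 2*pi*sqrt(a^3/mu) = 5583.2274 s
lifetime = N*P = 6970.0239 * 5583.2274 = 3.8915229e+07 s = 450.4077 days
years = 450.4077 / 365.25 = 1.2331 years

1.2331 years


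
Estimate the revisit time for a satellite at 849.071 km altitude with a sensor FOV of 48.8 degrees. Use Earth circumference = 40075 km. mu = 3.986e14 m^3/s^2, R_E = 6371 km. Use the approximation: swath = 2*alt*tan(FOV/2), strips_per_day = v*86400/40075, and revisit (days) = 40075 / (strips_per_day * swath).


swath = 2*849.071*tan(0.4258603) = 770.3114 km
v = sqrt(mu/r) = 7430.1557 m/s = 7.4302 km/s
strips/day = v*86400/40075 = 7.4302*86400/40075 = 16.0191
coverage/day = strips * swath = 16.0191 * 770.3114 = 12339.6953 km
revisit = 40075 / 12339.6953 = 3.2476 days

3.2476 days


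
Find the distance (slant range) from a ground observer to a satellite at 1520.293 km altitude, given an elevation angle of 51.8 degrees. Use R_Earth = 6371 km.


h = 1520.293 km, el = 51.8 deg
d = -R_E*sin(el) + sqrt((R_E*sin(el))^2 + 2*R_E*h + h^2)
d = -6371.0000*sin(0.9040806) + sqrt((6371.0000*0.7858569)^2 + 2*6371.0000*1520.293 + 1520.293^2)
d = 1830.6921 km

1830.6921 km


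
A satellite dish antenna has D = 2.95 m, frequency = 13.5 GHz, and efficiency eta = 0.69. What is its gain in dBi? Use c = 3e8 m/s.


lambda = c/f = 3e8 / 1.35e+10 = 0.02222222 m
G = eta*(pi*D/lambda)^2 = 0.69*(pi*2.95/0.02222222)^2
G = 120010.1271 (linear)
G = 10*log10(120010.1271) = 50.7922 dBi

50.7922 dBi


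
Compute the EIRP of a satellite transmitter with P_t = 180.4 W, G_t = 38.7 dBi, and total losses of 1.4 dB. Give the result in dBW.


Pt = 180.4 W = 22.5624 dBW
EIRP = Pt_dBW + Gt - losses = 22.5624 + 38.7 - 1.4 = 59.8624 dBW

59.8624 dBW


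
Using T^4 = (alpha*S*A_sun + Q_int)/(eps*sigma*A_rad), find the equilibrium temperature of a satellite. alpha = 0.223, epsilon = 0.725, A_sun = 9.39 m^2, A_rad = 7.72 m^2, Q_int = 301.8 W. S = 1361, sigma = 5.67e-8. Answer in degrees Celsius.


Numerator = alpha*S*A_sun + Q_int = 0.223*1361*9.39 + 301.8 = 3151.6932 W
Denominator = eps*sigma*A_rad = 0.725*5.67e-8*7.72 = 3.173499e-07 W/K^4
T^4 = 9.9312877e+09 K^4
T = 315.6831 K = 42.5331 C

42.5331 degrees Celsius


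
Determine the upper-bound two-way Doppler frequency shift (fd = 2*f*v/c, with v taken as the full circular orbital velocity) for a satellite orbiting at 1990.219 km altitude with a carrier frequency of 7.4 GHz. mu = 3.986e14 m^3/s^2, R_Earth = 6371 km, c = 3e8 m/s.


r = 8.361219e+06 m
v = sqrt(mu/r) = 6904.5257 m/s (worst-case radial velocity)
f = 7.4 GHz = 7.4e+09 Hz
fd = 2*f*v/c = 2*7.4e+09*6904.5257/3.0e+08
fd = 340623.2658 Hz

340623.2658 Hz


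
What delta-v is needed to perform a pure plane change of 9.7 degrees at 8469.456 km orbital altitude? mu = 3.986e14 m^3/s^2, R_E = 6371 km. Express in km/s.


r = 14840.4560 km = 1.4840456e+07 m
V = sqrt(mu/r) = 5182.5682 m/s
di = 9.7 deg = 0.1692969 rad
dV = 2*V*sin(di/2) = 2*5182.5682*sin(0.08464847)
dV = 876.3455 m/s = 0.8763455 km/s

0.8763 km/s


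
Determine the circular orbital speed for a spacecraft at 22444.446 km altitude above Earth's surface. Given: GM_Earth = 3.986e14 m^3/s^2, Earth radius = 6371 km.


r = R_E + alt = 6371.0 + 22444.446 = 28815.4460 km = 2.8815446e+07 m
v = sqrt(mu/r) = sqrt(3.986e14 / 2.8815446e+07) = 3719.2552 m/s = 3.7193 km/s

3.7193 km/s


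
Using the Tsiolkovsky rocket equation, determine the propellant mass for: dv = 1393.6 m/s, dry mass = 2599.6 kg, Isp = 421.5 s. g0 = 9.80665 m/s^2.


ve = Isp * g0 = 421.5 * 9.80665 = 4133.502975 m/s
mass ratio = exp(dv/ve) = exp(1393.6/4133.502975) = 1.40094562
m_prop = m_dry * (mr - 1) = 2599.6 * (1.40094562 - 1)
m_prop = 1042.2982 kg

1042.2982 kg


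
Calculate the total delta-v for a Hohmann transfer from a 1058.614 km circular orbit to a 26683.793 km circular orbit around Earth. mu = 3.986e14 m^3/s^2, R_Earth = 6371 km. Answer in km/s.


r1 = 7429.6140 km = 7.429614e+06 m
r2 = 33054.7930 km = 3.3054793e+07 m
dv1 = sqrt(mu/r1)*(sqrt(2*r2/(r1+r2)) - 1) = 2035.3298 m/s
dv2 = sqrt(mu/r2)*(1 - sqrt(2*r1/(r1+r2))) = 1368.7675 m/s
total dv = |dv1| + |dv2| = 2035.3298 + 1368.7675 = 3404.0973 m/s = 3.4041 km/s

3.4041 km/s


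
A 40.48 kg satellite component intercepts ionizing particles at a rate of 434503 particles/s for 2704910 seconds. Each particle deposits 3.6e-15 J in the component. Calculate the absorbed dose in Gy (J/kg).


Total energy deposited = rate * time * E_per
  = 434503 * 2704910 * 3.6e-15 = 0.004231049 J
Dose = E_total / mass = 0.004231049 / 40.48
Dose = 1.0452197e-04 Gy

1.0452e-04 Gy


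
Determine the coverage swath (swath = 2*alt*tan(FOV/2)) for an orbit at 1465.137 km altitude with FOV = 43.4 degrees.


FOV = 43.4 deg = 0.7574729 rad
swath = 2 * alt * tan(FOV/2) = 2 * 1465.137 * tan(0.3787364)
swath = 2 * 1465.137 * 0.3979483
swath = 1166.0977 km

1166.0977 km


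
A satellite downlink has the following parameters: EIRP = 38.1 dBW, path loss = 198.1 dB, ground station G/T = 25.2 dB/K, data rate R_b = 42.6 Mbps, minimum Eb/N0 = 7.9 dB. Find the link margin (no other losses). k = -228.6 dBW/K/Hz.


C/N0 = EIRP - FSPL + G/T - k = 38.1 - 198.1 + 25.2 - (-228.6)
C/N0 = 93.8000 dB-Hz
R_b = 42.6 Mbps = 4.26e+07 bps -> 10*log10(R_b) = 76.2941 dB-Hz
Eb/N0 = C/N0 - 10*log10(R_b) = 93.8000 - 76.2941 = 17.5059 dB
Margin = Eb/N0 - Eb/N0_req = 17.5059 - 7.9 = 9.6059 dB (link closes)

9.6059 dB


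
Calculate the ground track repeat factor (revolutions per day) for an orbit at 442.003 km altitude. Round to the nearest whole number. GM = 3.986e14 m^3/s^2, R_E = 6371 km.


r = 6.813003e+06 m
T = 2*pi*sqrt(r^3/mu) = 5596.5333 s = 93.2756 min
revs/day = 1440 / 93.2756 = 15.4381
Rounded: 15 revolutions per day

15 revolutions per day


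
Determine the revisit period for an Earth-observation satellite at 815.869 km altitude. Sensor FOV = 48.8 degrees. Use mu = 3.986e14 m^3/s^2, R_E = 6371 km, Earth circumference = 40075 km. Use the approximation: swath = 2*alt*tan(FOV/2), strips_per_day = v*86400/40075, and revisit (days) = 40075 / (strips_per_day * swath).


swath = 2*815.869*tan(0.4258603) = 740.1892 km
v = sqrt(mu/r) = 7447.2989 m/s = 7.4473 km/s
strips/day = v*86400/40075 = 7.4473*86400/40075 = 16.0561
coverage/day = strips * swath = 16.0561 * 740.1892 = 11884.5223 km
revisit = 40075 / 11884.5223 = 3.3720 days

3.3720 days


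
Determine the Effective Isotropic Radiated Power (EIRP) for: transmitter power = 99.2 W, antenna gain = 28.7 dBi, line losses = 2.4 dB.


Pt = 99.2 W = 19.9651 dBW
EIRP = Pt_dBW + Gt - losses = 19.9651 + 28.7 - 2.4 = 46.2651 dBW

46.2651 dBW


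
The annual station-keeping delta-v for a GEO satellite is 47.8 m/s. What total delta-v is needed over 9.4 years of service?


dV = rate * years = 47.8 * 9.4
dV = 449.3200 m/s

449.3200 m/s


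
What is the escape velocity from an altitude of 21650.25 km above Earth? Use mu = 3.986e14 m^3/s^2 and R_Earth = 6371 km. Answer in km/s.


r = 6371.0 + 21650.25 = 28021.2500 km = 2.802125e+07 m
v_esc = sqrt(2*mu/r) = sqrt(2*3.986e14 / 2.802125e+07)
v_esc = 5333.8389 m/s = 5.3338 km/s

5.3338 km/s


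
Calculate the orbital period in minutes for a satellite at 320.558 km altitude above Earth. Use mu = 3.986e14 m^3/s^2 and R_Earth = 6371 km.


r = 6691.5580 km = 6.691558e+06 m
T = 2*pi*sqrt(r^3/mu) = 2*pi*sqrt(2.9962755e+20 / 3.986e14)
T = 5447.5609 s = 90.7927 min

90.7927 minutes


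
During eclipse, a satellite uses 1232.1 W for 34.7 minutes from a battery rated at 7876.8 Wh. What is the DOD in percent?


E_used = P * t / 60 = 1232.1 * 34.7 / 60 = 712.5645 Wh
DOD = E_used / E_total * 100 = 712.5645 / 7876.8 * 100
DOD = 9.0464 %

9.0464 %


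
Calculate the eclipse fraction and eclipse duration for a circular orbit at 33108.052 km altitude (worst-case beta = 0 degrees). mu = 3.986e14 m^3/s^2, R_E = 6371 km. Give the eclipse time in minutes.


r = 39479.0520 km
T = 1301.0981 min
Eclipse fraction = arcsin(R_E/r)/pi = arcsin(6371.0000/39479.0520)/pi
= arcsin(0.1613767)/pi = 0.05159342
Eclipse duration = 0.05159342 * 1301.0981 = 67.1281 min

67.1281 minutes


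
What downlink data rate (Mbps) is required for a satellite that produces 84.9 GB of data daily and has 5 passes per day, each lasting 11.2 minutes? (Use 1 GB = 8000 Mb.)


total contact time = 5 * 11.2 * 60 = 3360.0000 s
data = 84.9 GB = 679200.0000 Mb
rate = 679200.0000 / 3360.0000 = 202.1429 Mbps

202.1429 Mbps


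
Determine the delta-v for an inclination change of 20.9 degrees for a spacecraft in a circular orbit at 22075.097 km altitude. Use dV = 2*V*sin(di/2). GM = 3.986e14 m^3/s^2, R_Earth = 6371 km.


r = 28446.0970 km = 2.8446097e+07 m
V = sqrt(mu/r) = 3743.3230 m/s
di = 20.9 deg = 0.3647738 rad
dV = 2*V*sin(di/2) = 2*3743.3230*sin(0.1823869)
dV = 1357.9084 m/s = 1.3579 km/s

1.3579 km/s


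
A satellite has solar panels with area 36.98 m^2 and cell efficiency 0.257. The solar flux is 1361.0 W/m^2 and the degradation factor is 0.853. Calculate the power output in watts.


P = area * eta * S * degradation
P = 36.98 * 0.257 * 1361.0 * 0.853
P = 11033.3447 W

11033.3447 W


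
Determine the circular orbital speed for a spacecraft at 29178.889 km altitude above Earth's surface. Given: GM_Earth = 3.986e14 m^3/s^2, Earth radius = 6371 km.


r = R_E + alt = 6371.0 + 29178.889 = 35549.8890 km = 3.5549889e+07 m
v = sqrt(mu/r) = sqrt(3.986e14 / 3.5549889e+07) = 3348.4940 m/s = 3.3485 km/s

3.3485 km/s


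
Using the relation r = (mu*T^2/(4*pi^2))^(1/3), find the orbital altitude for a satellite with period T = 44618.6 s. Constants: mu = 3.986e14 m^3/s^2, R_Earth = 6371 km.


T = 44618.6 s
r = (mu*T^2/(4*pi^2))^(1/3) = (3.986e14 * 44618.6^2 / (4*pi^2))^(1/3)
r = 2.718962e+07 m = 27189.6205 km
alt = r - R_E = 27189.6205 - 6371 = 20818.6205 km

20818.6205 km


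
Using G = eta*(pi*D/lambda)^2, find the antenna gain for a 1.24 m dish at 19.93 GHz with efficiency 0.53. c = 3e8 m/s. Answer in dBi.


lambda = c/f = 3e8 / 1.993e+10 = 0.01505268 m
G = eta*(pi*D/lambda)^2 = 0.53*(pi*1.24/0.01505268)^2
G = 35496.9528 (linear)
G = 10*log10(35496.9528) = 45.5019 dBi

45.5019 dBi


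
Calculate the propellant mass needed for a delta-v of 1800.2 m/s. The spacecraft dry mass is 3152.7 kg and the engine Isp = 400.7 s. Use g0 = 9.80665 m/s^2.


ve = Isp * g0 = 400.7 * 9.80665 = 3929.524655 m/s
mass ratio = exp(dv/ve) = exp(1800.2/3929.524655) = 1.58110120
m_prop = m_dry * (mr - 1) = 3152.7 * (1.58110120 - 1)
m_prop = 1832.0378 kg

1832.0378 kg


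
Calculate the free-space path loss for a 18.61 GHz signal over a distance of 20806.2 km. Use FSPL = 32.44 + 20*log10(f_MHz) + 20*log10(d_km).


f = 18.61 GHz = 18610.0000 MHz
d = 20806.2 km
FSPL = 32.44 + 20*log10(18610.0000) + 20*log10(20806.2)
FSPL = 32.44 + 85.3949 + 86.3639
FSPL = 204.1988 dB

204.1988 dB


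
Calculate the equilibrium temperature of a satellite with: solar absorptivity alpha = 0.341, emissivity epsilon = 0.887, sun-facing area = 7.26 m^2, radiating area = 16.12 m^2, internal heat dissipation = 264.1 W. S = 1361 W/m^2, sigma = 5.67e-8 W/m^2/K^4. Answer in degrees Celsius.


Numerator = alpha*S*A_sun + Q_int = 0.341*1361*7.26 + 264.1 = 3633.4733 W
Denominator = eps*sigma*A_rad = 0.887*5.67e-8*16.12 = 8.1072155e-07 W/K^4
T^4 = 4.4817771e+09 K^4
T = 258.7394 K = -14.4106 C

-14.4106 degrees Celsius


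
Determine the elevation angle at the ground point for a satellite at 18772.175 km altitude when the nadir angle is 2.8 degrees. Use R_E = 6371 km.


r = R_E + alt = 25143.1750 km
Law of sines in the satellite / Earth-center / ground-point triangle:
  sin(nadir)/R_E = sin(90 + el)/r  =>  cos(el) = (r/R_E)*sin(nadir)
cos(el) = (25143.1750 / 6371.0000) * sin(2.8 deg) = 0.1927858
el = arccos(0.1927858) = 78.8846 deg
(Earth-central angle = 90 - nadir - el = 8.3154 deg)

78.8846 degrees


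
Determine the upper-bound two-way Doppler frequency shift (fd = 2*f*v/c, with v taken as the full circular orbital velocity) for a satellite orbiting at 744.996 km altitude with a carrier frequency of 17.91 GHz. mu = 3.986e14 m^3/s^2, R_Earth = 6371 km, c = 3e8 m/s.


r = 7.115996e+06 m
v = sqrt(mu/r) = 7484.2933 m/s (worst-case radial velocity)
f = 17.91 GHz = 1.791e+10 Hz
fd = 2*f*v/c = 2*1.791e+10*7484.2933/3.0e+08
fd = 893624.6219 Hz

893624.6219 Hz


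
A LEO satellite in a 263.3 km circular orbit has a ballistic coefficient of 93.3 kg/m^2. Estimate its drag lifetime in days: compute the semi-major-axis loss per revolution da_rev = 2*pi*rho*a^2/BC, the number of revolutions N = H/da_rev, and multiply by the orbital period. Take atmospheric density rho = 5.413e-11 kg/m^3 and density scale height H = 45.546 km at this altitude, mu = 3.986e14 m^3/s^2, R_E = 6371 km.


a = R_E + alt = 6634.3000 km = 6.6343e+06 m
da_rev = 2*pi*rho*a^2/BC = 2*pi*5.413e-11*(6.6343e+06)^2/93.3 = 160.445102 m per revolution
N = H/da_rev = 45546.0000 m / 160.445102 m = 283.8728 revolutions
P = 2*pi*sqrt(a^3/mu) = 5377.7905 s
lifetime = N*P = 283.8728 * 5377.7905 = 1.5266084e+06 s = 17.6691 days

17.6691 days


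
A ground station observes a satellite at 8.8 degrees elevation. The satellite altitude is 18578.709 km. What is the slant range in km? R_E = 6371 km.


h = 18578.709 km, el = 8.8 deg
d = -R_E*sin(el) + sqrt((R_E*sin(el))^2 + 2*R_E*h + h^2)
d = -6371.0000*sin(0.153589) + sqrt((6371.0000*0.1529858)^2 + 2*6371.0000*18578.709 + 18578.709^2)
d = 23167.5791 km

23167.5791 km


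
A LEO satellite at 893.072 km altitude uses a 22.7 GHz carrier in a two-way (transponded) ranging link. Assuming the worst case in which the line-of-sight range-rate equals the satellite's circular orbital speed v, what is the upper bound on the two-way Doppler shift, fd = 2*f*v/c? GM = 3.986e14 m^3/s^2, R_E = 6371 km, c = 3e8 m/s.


r = 7.264072e+06 m
v = sqrt(mu/r) = 7407.6180 m/s (worst-case radial velocity)
f = 22.7 GHz = 2.27e+10 Hz
fd = 2*f*v/c = 2*2.27e+10*7407.6180/3.0e+08
fd = 1.1210195e+06 Hz

1.1210e+06 Hz


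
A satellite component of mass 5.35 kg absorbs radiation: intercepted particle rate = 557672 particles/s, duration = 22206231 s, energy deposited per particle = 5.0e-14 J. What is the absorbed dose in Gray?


Total energy deposited = rate * time * E_per
  = 557672 * 22206231 * 5.0e-14 = 0.6191897 J
Dose = E_total / mass = 0.6191897 / 5.35
Dose = 0.1157364 Gy

0.1157 Gy


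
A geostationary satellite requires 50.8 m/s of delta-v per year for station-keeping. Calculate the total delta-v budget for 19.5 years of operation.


dV = rate * years = 50.8 * 19.5
dV = 990.6000 m/s

990.6000 m/s


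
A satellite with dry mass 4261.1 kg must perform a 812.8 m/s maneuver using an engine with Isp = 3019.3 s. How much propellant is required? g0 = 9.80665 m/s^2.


ve = Isp * g0 = 3019.3 * 9.80665 = 29609.218345 m/s
mass ratio = exp(dv/ve) = exp(812.8/29609.218345) = 1.02783116
m_prop = m_dry * (mr - 1) = 4261.1 * (1.02783116 - 1)
m_prop = 118.5913 kg

118.5913 kg


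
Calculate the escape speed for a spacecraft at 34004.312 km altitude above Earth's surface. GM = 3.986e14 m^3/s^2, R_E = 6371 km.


r = 6371.0 + 34004.312 = 40375.3120 km = 4.0375312e+07 m
v_esc = sqrt(2*mu/r) = sqrt(2*3.986e14 / 4.0375312e+07)
v_esc = 4443.5053 m/s = 4.4435 km/s

4.4435 km/s


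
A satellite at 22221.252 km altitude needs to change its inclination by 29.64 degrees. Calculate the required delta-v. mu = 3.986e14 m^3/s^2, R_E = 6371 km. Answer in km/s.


r = 28592.2520 km = 2.8592252e+07 m
V = sqrt(mu/r) = 3733.7434 m/s
di = 29.64 deg = 0.5173156 rad
dV = 2*V*sin(di/2) = 2*3733.7434*sin(0.2586578)
dV = 1910.0579 m/s = 1.9101 km/s

1.9101 km/s


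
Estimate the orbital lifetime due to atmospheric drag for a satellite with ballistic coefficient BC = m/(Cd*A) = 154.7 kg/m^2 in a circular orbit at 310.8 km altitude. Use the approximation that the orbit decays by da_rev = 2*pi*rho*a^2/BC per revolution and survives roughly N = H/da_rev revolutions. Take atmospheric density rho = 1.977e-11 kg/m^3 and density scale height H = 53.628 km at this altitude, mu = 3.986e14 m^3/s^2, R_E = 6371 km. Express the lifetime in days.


a = R_E + alt = 6681.8000 km = 6.6818e+06 m
da_rev = 2*pi*rho*a^2/BC = 2*pi*1.977e-11*(6.6818e+06)^2/154.7 = 35.849505 m per revolution
N = H/da_rev = 53628.0000 m / 35.849505 m = 1495.9202 revolutions
P = 2*pi*sqrt(a^3/mu) = 5435.6493 s
lifetime = N*P = 1495.9202 * 5435.6493 = 8.1312977e+06 s = 94.1122 days

94.1122 days


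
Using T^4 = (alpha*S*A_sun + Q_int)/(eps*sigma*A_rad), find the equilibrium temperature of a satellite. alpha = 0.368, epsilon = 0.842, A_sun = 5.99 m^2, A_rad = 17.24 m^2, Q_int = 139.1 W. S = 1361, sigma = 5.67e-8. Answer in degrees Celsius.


Numerator = alpha*S*A_sun + Q_int = 0.368*1361*5.99 + 139.1 = 3139.1795 W
Denominator = eps*sigma*A_rad = 0.842*5.67e-8*17.24 = 8.2306174e-07 W/K^4
T^4 = 3.8140268e+09 K^4
T = 248.5112 K = -24.6388 C

-24.6388 degrees Celsius


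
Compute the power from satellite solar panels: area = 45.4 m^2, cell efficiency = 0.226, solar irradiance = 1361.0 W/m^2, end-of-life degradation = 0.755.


P = area * eta * S * degradation
P = 45.4 * 0.226 * 1361.0 * 0.755
P = 10543.1253 W

10543.1253 W


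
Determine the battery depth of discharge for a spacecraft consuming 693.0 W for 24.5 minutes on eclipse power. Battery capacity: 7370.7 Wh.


E_used = P * t / 60 = 693.0 * 24.5 / 60 = 282.9750 Wh
DOD = E_used / E_total * 100 = 282.9750 / 7370.7 * 100
DOD = 3.8392 %

3.8392 %


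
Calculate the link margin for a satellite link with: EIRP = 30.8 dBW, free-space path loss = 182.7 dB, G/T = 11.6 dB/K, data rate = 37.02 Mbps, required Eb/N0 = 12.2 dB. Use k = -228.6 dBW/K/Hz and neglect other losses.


C/N0 = EIRP - FSPL + G/T - k = 30.8 - 182.7 + 11.6 - (-228.6)
C/N0 = 88.3000 dB-Hz
R_b = 37.02 Mbps = 3.702e+07 bps -> 10*log10(R_b) = 75.6844 dB-Hz
Eb/N0 = C/N0 - 10*log10(R_b) = 88.3000 - 75.6844 = 12.6156 dB
Margin = Eb/N0 - Eb/N0_req = 12.6156 - 12.2 = 0.4156359 dB (link closes)

0.4156 dB


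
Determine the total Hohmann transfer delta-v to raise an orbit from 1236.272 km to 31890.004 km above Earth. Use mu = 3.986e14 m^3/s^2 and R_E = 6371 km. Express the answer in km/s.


r1 = 7607.2720 km = 7.607272e+06 m
r2 = 38261.0040 km = 3.8261004e+07 m
dv1 = sqrt(mu/r1)*(sqrt(2*r2/(r1+r2)) - 1) = 2110.9661 m/s
dv2 = sqrt(mu/r2)*(1 - sqrt(2*r1/(r1+r2))) = 1368.7470 m/s
total dv = |dv1| + |dv2| = 2110.9661 + 1368.7470 = 3479.7131 m/s = 3.4797 km/s

3.4797 km/s


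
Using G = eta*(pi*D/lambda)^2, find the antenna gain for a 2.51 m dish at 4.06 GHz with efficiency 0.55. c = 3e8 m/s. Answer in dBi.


lambda = c/f = 3e8 / 4.06e+09 = 0.07389163 m
G = eta*(pi*D/lambda)^2 = 0.55*(pi*2.51/0.07389163)^2
G = 6263.5339 (linear)
G = 10*log10(6263.5339) = 37.9682 dBi

37.9682 dBi


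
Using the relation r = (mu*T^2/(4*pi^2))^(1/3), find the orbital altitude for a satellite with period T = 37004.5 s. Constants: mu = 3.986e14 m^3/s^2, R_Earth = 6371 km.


T = 37004.5 s
r = (mu*T^2/(4*pi^2))^(1/3) = (3.986e14 * 37004.5^2 / (4*pi^2))^(1/3)
r = 2.4000975e+07 m = 24000.9747 km
alt = r - R_E = 24000.9747 - 6371 = 17629.9747 km

17629.9747 km


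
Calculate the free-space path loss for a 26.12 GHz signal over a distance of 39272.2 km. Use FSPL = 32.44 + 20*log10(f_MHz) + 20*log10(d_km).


f = 26.12 GHz = 26120.0000 MHz
d = 39272.2 km
FSPL = 32.44 + 20*log10(26120.0000) + 20*log10(39272.2)
FSPL = 32.44 + 88.3395 + 91.8817
FSPL = 212.6612 dB

212.6612 dB


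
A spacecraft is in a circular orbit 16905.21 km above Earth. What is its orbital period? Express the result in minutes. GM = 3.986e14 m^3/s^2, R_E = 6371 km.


r = 23276.2100 km = 2.327621e+07 m
T = 2*pi*sqrt(r^3/mu) = 2*pi*sqrt(1.261063e+22 / 3.986e14)
T = 35341.0641 s = 589.0177 min

589.0177 minutes


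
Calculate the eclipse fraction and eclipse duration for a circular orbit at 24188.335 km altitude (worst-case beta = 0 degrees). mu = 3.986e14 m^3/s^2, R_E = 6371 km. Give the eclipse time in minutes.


r = 30559.3350 km
T = 886.0859 min
Eclipse fraction = arcsin(R_E/r)/pi = arcsin(6371.0000/30559.3350)/pi
= arcsin(0.2084797)/pi = 0.06685151
Eclipse duration = 0.06685151 * 886.0859 = 59.2362 min

59.2362 minutes


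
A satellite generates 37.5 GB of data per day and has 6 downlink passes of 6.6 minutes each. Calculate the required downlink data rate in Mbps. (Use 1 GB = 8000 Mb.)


total contact time = 6 * 6.6 * 60 = 2376.0000 s
data = 37.5 GB = 300000.0000 Mb
rate = 300000.0000 / 2376.0000 = 126.2626 Mbps

126.2626 Mbps


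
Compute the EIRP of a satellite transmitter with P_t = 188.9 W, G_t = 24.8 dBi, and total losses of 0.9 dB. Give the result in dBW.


Pt = 188.9 W = 22.7623 dBW
EIRP = Pt_dBW + Gt - losses = 22.7623 + 24.8 - 0.9 = 46.6623 dBW

46.6623 dBW


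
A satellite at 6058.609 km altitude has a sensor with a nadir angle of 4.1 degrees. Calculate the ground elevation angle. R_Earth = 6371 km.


r = R_E + alt = 12429.6090 km
Law of sines in the satellite / Earth-center / ground-point triangle:
  sin(nadir)/R_E = sin(90 + el)/r  =>  cos(el) = (r/R_E)*sin(nadir)
cos(el) = (12429.6090 / 6371.0000) * sin(4.1 deg) = 0.1394891
el = arccos(0.1394891) = 81.9817 deg
(Earth-central angle = 90 - nadir - el = 3.9183 deg)

81.9817 degrees


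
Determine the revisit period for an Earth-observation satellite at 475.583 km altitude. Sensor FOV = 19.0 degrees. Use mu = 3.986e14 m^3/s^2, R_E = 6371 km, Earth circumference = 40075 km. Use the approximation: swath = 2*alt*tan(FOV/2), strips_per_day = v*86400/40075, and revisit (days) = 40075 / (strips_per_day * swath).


swath = 2*475.583*tan(0.1658063) = 159.1706 km
v = sqrt(mu/r) = 7630.1260 m/s = 7.6301 km/s
strips/day = v*86400/40075 = 7.6301*86400/40075 = 16.4502
coverage/day = strips * swath = 16.4502 * 159.1706 = 2618.3927 km
revisit = 40075 / 2618.3927 = 15.3052 days

15.3052 days


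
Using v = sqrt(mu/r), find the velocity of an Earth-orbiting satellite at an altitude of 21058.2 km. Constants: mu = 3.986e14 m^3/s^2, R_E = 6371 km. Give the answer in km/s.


r = R_E + alt = 6371.0 + 21058.2 = 27429.2000 km = 2.74292e+07 m
v = sqrt(mu/r) = sqrt(3.986e14 / 2.74292e+07) = 3812.0806 m/s = 3.8121 km/s

3.8121 km/s


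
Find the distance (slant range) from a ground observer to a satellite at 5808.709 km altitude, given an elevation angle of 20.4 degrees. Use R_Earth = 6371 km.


h = 5808.709 km, el = 20.4 deg
d = -R_E*sin(el) + sqrt((R_E*sin(el))^2 + 2*R_E*h + h^2)
d = -6371.0000*sin(0.3560472) + sqrt((6371.0000*0.348572)^2 + 2*6371.0000*5808.709 + 5808.709^2)
d = 8394.6802 km

8394.6802 km


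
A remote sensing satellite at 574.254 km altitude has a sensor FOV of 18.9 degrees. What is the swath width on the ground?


FOV = 18.9 deg = 0.3298672 rad
swath = 2 * alt * tan(FOV/2) = 2 * 574.254 * tan(0.1649336)
swath = 2 * 574.254 * 0.1664456
swath = 191.1641 km

191.1641 km


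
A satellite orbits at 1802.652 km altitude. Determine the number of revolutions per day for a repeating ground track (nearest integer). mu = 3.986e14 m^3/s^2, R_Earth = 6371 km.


r = 8.173652e+06 m
T = 2*pi*sqrt(r^3/mu) = 7354.2000 s = 122.5700 min
revs/day = 1440 / 122.5700 = 11.7484
Rounded: 12 revolutions per day

12 revolutions per day


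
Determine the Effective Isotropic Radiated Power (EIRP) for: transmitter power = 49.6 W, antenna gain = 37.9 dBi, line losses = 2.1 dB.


Pt = 49.6 W = 16.9548 dBW
EIRP = Pt_dBW + Gt - losses = 16.9548 + 37.9 - 2.1 = 52.7548 dBW

52.7548 dBW


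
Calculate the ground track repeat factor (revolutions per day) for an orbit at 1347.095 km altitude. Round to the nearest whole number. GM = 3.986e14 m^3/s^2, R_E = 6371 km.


r = 7.718095e+06 m
T = 2*pi*sqrt(r^3/mu) = 6748.0206 s = 112.4670 min
revs/day = 1440 / 112.4670 = 12.8038
Rounded: 13 revolutions per day

13 revolutions per day


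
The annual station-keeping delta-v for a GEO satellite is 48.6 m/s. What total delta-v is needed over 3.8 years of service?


dV = rate * years = 48.6 * 3.8
dV = 184.6800 m/s

184.6800 m/s


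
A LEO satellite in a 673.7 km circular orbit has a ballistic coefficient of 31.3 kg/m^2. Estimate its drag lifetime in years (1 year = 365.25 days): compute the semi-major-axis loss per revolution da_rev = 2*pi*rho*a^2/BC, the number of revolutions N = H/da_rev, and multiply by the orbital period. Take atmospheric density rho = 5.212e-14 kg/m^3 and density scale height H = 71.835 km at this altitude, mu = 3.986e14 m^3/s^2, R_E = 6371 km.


a = R_E + alt = 7044.7000 km = 7.0447e+06 m
da_rev = 2*pi*rho*a^2/BC = 2*pi*5.212e-14*(7.0447e+06)^2/31.3 = 0.519236178 m per revolution
N = H/da_rev = 71835.0000 m / 0.519236178 m = 138347.4477 revolutions
P = 2*pi*sqrt(a^3/mu) = 5884.4378 s
lifetime = N*P = 138347.4477 * 5884.4378 = 8.1409695e+08 s = 9422.4184 days
years = 9422.4184 / 365.25 = 25.7972 years

25.7972 years
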